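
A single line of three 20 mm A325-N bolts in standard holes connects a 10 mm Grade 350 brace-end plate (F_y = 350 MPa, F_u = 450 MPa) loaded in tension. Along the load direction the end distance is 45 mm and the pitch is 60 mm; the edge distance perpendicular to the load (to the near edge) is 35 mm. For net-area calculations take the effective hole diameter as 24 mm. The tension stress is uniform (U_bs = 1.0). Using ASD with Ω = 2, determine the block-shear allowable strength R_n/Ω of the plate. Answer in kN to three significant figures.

Shear plane L_v = 45 + 2·60 = 165 mm; A_gv = 165 × 10 = 1650 mm².
A_nv = (165 − 2.5·24) × 10 = 1050 mm².
A_nt = (35 − 0.5·24) × 10 = 230 mm².
0.6 F_u A_nv = 283.5 kN; 0.6 F_y A_gv = 346.5 kN → shear rupture governs the shear term.
R_n = 283.5 + 1.0 × 450 × 230 / 1000 = 387 kN.
Allowable strength R_n/Ω = 387 / 2 = 194 kN.

194 kN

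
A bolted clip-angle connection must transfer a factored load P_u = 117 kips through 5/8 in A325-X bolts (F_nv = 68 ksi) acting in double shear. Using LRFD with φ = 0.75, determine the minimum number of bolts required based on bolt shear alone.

4 bolts

A_b = π·0.625²/4 = 0.3068 in².
Per-bolt design strength φR_n = 0.75 × 68 × 0.3068 × 2 = 31.29 kips.
n ≥ 117 / 31.29 = 3.739 → use 4 bolts.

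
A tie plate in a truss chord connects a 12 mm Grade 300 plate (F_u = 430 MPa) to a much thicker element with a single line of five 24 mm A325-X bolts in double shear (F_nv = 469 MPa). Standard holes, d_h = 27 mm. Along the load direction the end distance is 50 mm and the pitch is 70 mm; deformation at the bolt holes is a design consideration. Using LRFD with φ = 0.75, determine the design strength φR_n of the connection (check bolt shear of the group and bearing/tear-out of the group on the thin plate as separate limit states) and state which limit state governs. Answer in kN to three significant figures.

968 kN (bearing governs)

Bolt shear: A_b = π·24²/4 = 452.4 mm²; R_n = 469 × 452.4 × 5 × 2 / 1000 = 2122 kN → 0.75 × 2122 = 1590 kN.
Bearing (1.2 l_c t F_u ≤ 2.4 d t F_u): upper limit = 2.4·24·12·430 / 1000 = 297.2 kN.
  Edge l_c = 50 − 27/2 = 36.5 → r_n = 226 kN; interior l_c = 70 − 27 = 43 → r_n = 266.3 kN.
  R_n,bearing = 1·226 + 4·266.3 = 1291 kN → 0.75 × 1291 = 968 kN.
Bearing governs: 968 kN.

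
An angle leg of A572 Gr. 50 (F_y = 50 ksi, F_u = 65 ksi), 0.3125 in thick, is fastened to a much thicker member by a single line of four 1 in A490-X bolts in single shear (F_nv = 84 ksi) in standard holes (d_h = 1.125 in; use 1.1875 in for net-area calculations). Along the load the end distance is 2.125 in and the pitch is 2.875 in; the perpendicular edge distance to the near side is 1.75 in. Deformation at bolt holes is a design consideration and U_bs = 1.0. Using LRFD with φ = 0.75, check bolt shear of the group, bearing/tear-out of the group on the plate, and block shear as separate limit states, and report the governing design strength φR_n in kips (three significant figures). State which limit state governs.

77.9 kips (block shear governs)

Bolt shear: A_b = π·1²/4 = 0.7854 in²; R_n = 84 × 0.7854 × 4 × 1 = 263.9 kips → 0.75 × 263.9 = 198 kips.
Bearing: edge l_c = 1.562, r_n = 38.09 kips; interior l_c = 1.75, r_n = 42.66 kips; R_n = 38.09 + 3·42.66 = 166.1 kips → 125 kips.
Block shear: A_gv = 3.359, A_nv = 2.061, A_nt = 0.3613 in²; R_n = min(0.6F_uA_nv, 0.6F_yA_gv) + U_bs·F_u·A_nt = 103.8 kips → 77.9 kips.
Block shear governs: 77.9 kips.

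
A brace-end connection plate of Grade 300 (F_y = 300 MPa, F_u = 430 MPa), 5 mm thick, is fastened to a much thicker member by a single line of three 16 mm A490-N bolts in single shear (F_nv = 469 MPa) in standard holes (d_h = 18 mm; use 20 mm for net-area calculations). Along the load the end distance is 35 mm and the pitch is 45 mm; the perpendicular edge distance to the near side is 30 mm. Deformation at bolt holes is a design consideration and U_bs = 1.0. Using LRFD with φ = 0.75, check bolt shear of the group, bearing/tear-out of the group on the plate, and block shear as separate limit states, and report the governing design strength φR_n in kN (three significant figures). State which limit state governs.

105 kN (block shear governs)

Bolt shear: A_b = π·16²/4 = 201.1 mm²; R_n = 469 × 201.1 × 3 × 1 / 1000 = 282.9 kN → 0.75 × 282.9 = 212 kN.
Bearing: edge l_c = 26, r_n = 67.08 kN; interior l_c = 27, r_n = 69.66 kN; R_n = 67.08 + 2·69.66 = 206.4 kN → 155 kN.
Block shear: A_gv = 625, A_nv = 375, A_nt = 100 mm²; R_n = min(0.6F_uA_nv, 0.6F_yA_gv) + U_bs·F_u·A_nt = 139.8 kN → 105 kN.
Block shear governs: 105 kN.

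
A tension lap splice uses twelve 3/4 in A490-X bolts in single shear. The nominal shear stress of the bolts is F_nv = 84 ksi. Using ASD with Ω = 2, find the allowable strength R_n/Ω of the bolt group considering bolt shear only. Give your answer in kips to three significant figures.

223 kips

A_b = π × 0.75² / 4 = 0.4418 in².
R_n = F_nv · A_b · n · n_s = 84 × 0.4418 × 12 × 1 = 445.3 kips.
Allowable strength R_n/Ω = 445.3 / 2 = 223 kips.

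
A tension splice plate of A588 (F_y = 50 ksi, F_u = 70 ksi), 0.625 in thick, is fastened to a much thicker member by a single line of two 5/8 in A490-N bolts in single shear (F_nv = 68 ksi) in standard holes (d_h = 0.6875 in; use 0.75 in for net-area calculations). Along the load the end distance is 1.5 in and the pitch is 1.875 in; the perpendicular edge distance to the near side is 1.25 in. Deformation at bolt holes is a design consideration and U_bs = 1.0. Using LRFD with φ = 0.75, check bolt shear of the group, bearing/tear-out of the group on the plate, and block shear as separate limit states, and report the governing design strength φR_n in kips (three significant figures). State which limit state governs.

31.3 kips (bolt shear governs)

Bolt shear: A_b = π·0.625²/4 = 0.3068 in²; R_n = 68 × 0.3068 × 2 × 1 = 41.72 kips → 0.75 × 41.72 = 31.3 kips.
Bearing: edge l_c = 1.156, r_n = 60.7 kips; interior l_c = 1.188, r_n = 62.34 kips; R_n = 60.7 + 1·62.34 = 123 kips → 92.3 kips.
Block shear: A_gv = 2.109, A_nv = 1.406, A_nt = 0.5469 in²; R_n = min(0.6F_uA_nv, 0.6F_yA_gv) + U_bs·F_u·A_nt = 97.34 kips → 73 kips.
Bolt shear governs: 31.3 kips.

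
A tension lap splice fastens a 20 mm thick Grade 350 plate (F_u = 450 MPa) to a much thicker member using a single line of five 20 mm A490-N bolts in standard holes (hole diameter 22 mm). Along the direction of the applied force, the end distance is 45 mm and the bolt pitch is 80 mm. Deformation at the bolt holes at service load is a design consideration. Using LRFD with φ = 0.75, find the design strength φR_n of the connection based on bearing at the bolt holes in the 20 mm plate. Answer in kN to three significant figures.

Per bolt r_n = 1.2 l_c t F_u ≤ 2.4 d t F_u; upper limit = 2.4 × 20 × 20 × 450 / 1000 = 432 kN.
Edge bolt: l_c = 45 − 22/2 = 34 mm → 1.2 × 34 × 20 × 450 / 1000 = 367.2 → r_n = 367.2 kN.
Interior bolts: l_c = 80 − 22 = 58 mm → 1.2 × 58 × 20 × 450 / 1000 = 626.4 → r_n = 432 kN.
R_n = 1 × 367.2 + 4 × 432 = 2095 kN.
Design strength φR_n = 0.75 × 2095 = 1570 kN.

1570 kN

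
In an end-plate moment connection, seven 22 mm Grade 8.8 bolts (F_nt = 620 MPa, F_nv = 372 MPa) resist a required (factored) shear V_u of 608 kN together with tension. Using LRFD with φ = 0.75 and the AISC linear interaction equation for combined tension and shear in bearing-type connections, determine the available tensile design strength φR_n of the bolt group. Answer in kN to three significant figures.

595 kN

A_b = π·22²/4 = 380.1 mm²; f_rv = 608 × 1000 / (7 × 380.1) = 228.5 MPa.
F'_nt = 1.3 F_nt − (F_nt / φF_nv) f_rv = 1.3·620 − (620/(0.75·372))·228.5 = 298.2 MPa, capped at F_nt → F'_nt = 298.2 MPa.
R_n = F'_nt · A_b · n = 298.2 × 380.1 × 7 / 1000 = 793.6 kN.
Design strength φR_n = 0.75 × 793.6 = 595 kN.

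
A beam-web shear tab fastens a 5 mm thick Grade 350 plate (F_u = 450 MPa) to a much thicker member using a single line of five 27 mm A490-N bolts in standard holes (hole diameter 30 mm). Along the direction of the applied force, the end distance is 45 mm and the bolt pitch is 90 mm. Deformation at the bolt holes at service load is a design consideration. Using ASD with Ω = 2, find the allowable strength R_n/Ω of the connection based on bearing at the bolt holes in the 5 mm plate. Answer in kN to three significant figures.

332 kN

Per bolt r_n = 1.2 l_c t F_u ≤ 2.4 d t F_u; upper limit = 2.4 × 27 × 5 × 450 / 1000 = 145.8 kN.
Edge bolt: l_c = 45 − 30/2 = 30 mm → 1.2 × 30 × 5 × 450 / 1000 = 81 → r_n = 81 kN.
Interior bolts: l_c = 90 − 30 = 60 mm → 1.2 × 60 × 5 × 450 / 1000 = 162 → r_n = 145.8 kN.
R_n = 1 × 81 + 4 × 145.8 = 664.2 kN.
Allowable strength R_n/Ω = 664.2 / 2 = 332 kN.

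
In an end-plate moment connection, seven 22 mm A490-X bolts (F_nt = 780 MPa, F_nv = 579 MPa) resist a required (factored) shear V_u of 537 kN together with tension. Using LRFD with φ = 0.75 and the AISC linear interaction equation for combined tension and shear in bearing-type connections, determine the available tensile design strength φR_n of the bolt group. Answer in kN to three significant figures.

1300 kN

A_b = π·22²/4 = 380.1 mm²; f_rv = 537 × 1000 / (7 × 380.1) = 201.8 MPa.
F'_nt = 1.3 F_nt − (F_nt / φF_nv) f_rv = 1.3·780 − (780/(0.75·579))·201.8 = 651.5 MPa, capped at F_nt → F'_nt = 651.5 MPa.
R_n = F'_nt · A_b · n = 651.5 × 380.1 × 7 / 1000 = 1734 kN.
Design strength φR_n = 0.75 × 1734 = 1300 kN.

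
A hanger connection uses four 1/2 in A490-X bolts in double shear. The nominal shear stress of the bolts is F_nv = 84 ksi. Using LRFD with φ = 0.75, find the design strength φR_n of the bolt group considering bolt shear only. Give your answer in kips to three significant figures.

99 kips

A_b = π × 0.5² / 4 = 0.1963 in².
R_n = F_nv · A_b · n · n_s = 84 × 0.1963 × 4 × 2 = 131.9 kips.
Design strength φR_n = 0.75 × 131.9 = 99 kips.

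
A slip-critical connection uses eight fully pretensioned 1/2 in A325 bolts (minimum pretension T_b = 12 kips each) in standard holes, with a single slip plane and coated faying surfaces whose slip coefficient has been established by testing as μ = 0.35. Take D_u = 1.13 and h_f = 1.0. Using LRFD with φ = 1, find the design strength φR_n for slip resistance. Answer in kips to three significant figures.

38 kips

R_n = μ · D_u · h_f · T_b · n_s · n_b = 0.35 × 1.13 × 1.0 × 12 × 1 × 8 = 37.97 kips.
Design strength φR_n = 1 × 37.97 = 38 kips.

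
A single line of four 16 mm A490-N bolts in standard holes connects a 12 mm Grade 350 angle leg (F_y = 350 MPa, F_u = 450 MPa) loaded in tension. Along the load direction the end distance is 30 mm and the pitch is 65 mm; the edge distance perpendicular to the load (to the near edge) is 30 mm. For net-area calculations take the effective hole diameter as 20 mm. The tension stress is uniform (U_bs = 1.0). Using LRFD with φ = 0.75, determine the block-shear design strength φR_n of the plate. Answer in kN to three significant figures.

458 kN

Shear plane L_v = 30 + 3·65 = 225 mm; A_gv = 225 × 12 = 2700 mm².
A_nv = (225 − 3.5·20) × 12 = 1860 mm².
A_nt = (30 − 0.5·20) × 12 = 240 mm².
0.6 F_u A_nv = 502.2 kN; 0.6 F_y A_gv = 567 kN → shear rupture governs the shear term.
R_n = 502.2 + 1.0 × 450 × 240 / 1000 = 610.2 kN.
Design strength φR_n = 0.75 × 610.2 = 458 kN.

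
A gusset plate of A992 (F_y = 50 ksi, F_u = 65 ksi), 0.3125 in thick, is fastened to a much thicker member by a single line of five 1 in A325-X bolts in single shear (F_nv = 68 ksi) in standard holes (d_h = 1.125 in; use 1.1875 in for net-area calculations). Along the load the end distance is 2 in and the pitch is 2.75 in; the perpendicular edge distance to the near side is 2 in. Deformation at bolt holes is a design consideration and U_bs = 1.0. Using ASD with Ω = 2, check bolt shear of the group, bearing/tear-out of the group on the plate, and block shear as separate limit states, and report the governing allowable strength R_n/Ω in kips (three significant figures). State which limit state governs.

60.9 kips (block shear governs)

Bolt shear: A_b = π·1²/4 = 0.7854 in²; R_n = 68 × 0.7854 × 5 × 1 = 267 kips → 267 / 2 = 134 kips.
Bearing: edge l_c = 1.438, r_n = 35.04 kips; interior l_c = 1.625, r_n = 39.61 kips; R_n = 35.04 + 4·39.61 = 193.5 kips → 96.7 kips.
Block shear: A_gv = 4.062, A_nv = 2.393, A_nt = 0.4395 in²; R_n = min(0.6F_uA_nv, 0.6F_yA_gv) + U_bs·F_u·A_nt = 121.9 kips → 60.9 kips.
Block shear governs: 60.9 kips.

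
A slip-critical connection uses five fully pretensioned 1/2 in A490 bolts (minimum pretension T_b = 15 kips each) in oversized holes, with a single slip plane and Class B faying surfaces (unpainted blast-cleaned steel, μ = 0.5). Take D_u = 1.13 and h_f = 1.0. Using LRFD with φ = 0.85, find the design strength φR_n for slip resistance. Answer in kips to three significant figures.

36 kips

R_n = μ · D_u · h_f · T_b · n_s · n_b = 0.5 × 1.13 × 1.0 × 15 × 1 × 5 = 42.38 kips.
Design strength φR_n = 0.85 × 42.38 = 36 kips.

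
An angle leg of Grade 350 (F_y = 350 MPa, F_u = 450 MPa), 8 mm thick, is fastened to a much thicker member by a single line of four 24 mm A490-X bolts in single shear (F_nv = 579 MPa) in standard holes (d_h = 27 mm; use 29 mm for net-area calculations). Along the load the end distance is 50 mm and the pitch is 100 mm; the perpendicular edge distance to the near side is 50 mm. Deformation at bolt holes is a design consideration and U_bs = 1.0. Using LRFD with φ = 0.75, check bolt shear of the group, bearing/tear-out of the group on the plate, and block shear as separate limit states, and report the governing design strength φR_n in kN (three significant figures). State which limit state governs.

Bolt shear: A_b = π·24²/4 = 452.4 mm²; R_n = 579 × 452.4 × 4 × 1 / 1000 = 1048 kN → 0.75 × 1048 = 786 kN.
Bearing: edge l_c = 36.5, r_n = 157.7 kN; interior l_c = 73, r_n = 207.4 kN; R_n = 157.7 + 3·207.4 = 779.8 kN → 585 kN.
Block shear: A_gv = 2800, A_nv = 1988, A_nt = 284 mm²; R_n = min(0.6F_uA_nv, 0.6F_yA_gv) + U_bs·F_u·A_nt = 664.6 kN → 498 kN.
Block shear governs: 498 kN.

498 kN (block shear governs)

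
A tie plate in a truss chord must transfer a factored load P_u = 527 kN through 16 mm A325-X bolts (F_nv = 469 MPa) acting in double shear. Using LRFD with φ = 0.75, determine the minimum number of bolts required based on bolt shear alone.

4 bolts

A_b = π·16²/4 = 201.1 mm².
Per-bolt design strength φR_n = 0.75 × 469 × 201.1 × 2 / 1000 = 141.4 kN.
n ≥ 527 / 141.4 = 3.726 → use 4 bolts.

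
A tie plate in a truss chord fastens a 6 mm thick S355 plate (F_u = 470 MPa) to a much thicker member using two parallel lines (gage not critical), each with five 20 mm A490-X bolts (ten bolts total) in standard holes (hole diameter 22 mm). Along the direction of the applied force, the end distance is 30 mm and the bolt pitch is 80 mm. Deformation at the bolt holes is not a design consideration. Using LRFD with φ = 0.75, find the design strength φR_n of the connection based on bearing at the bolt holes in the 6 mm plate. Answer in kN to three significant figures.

Per bolt r_n = 1.5 l_c t F_u ≤ 3.0 d t F_u; upper limit = 3.0 × 20 × 6 × 470 / 1000 = 169.2 kN.
Edge bolt: l_c = 30 − 22/2 = 19 mm → 1.5 × 19 × 6 × 470 / 1000 = 80.37 → r_n = 80.37 kN.
Interior bolts: l_c = 80 − 22 = 58 mm → 1.5 × 58 × 6 × 470 / 1000 = 245.3 → r_n = 169.2 kN.
R_n = 2 × 80.37 + 8 × 169.2 = 1514 kN.
Design strength φR_n = 0.75 × 1514 = 1140 kN.

1140 kN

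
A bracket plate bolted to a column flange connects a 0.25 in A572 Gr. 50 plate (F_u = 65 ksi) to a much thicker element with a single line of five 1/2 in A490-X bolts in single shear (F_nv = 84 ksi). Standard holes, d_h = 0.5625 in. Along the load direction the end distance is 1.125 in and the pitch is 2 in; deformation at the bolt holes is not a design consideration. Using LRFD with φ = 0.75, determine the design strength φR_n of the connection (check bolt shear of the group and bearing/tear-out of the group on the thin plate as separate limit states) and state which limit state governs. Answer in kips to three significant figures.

Bolt shear: A_b = π·0.5²/4 = 0.1963 in²; R_n = 84 × 0.1963 × 5 × 1 = 82.47 kips → 0.75 × 82.47 = 61.9 kips.
Bearing (1.5 l_c t F_u ≤ 3.0 d t F_u): upper limit = 3.0·0.5·0.25·65 = 24.38 kips.
  Edge l_c = 1.125 − 0.5625/2 = 0.8438 → r_n = 20.57 kips; interior l_c = 2 − 0.5625 = 1.438 → r_n = 24.38 kips.
  R_n,bearing = 1·20.57 + 4·24.38 = 118.1 kips → 0.75 × 118.1 = 88.5 kips.
Bolt shear governs: 61.9 kips.

61.9 kips (bolt shear governs)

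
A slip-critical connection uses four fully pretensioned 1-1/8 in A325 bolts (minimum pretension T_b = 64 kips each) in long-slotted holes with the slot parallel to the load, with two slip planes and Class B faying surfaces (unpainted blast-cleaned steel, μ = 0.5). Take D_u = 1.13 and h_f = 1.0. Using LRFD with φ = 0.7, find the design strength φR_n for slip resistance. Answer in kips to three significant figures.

202 kips

R_n = μ · D_u · h_f · T_b · n_s · n_b = 0.5 × 1.13 × 1.0 × 64 × 2 × 4 = 289.3 kips.
Design strength φR_n = 0.7 × 289.3 = 202 kips.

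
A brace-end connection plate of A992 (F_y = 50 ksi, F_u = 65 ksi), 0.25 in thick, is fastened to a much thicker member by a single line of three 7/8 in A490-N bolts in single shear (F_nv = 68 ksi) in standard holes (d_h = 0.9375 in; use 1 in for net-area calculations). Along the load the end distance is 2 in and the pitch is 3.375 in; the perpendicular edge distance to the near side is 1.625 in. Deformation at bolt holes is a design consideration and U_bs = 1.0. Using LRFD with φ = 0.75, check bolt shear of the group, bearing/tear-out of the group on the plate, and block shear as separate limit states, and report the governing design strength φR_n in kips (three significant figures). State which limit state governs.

59.4 kips (block shear governs)

Bolt shear: A_b = π·0.875²/4 = 0.6013 in²; R_n = 68 × 0.6013 × 3 × 1 = 122.7 kips → 0.75 × 122.7 = 92 kips.
Bearing: edge l_c = 1.531, r_n = 29.86 kips; interior l_c = 2.438, r_n = 34.12 kips; R_n = 29.86 + 2·34.12 = 98.11 kips → 73.6 kips.
Block shear: A_gv = 2.188, A_nv = 1.562, A_nt = 0.2812 in²; R_n = min(0.6F_uA_nv, 0.6F_yA_gv) + U_bs·F_u·A_nt = 79.22 kips → 59.4 kips.
Block shear governs: 59.4 kips.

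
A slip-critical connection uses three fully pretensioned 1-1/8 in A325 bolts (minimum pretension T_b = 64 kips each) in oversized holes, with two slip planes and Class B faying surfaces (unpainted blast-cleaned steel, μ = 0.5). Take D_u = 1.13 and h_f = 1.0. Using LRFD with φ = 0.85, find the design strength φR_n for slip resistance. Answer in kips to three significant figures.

R_n = μ · D_u · h_f · T_b · n_s · n_b = 0.5 × 1.13 × 1.0 × 64 × 2 × 3 = 217 kips.
Design strength φR_n = 0.85 × 217 = 184 kips.

184 kips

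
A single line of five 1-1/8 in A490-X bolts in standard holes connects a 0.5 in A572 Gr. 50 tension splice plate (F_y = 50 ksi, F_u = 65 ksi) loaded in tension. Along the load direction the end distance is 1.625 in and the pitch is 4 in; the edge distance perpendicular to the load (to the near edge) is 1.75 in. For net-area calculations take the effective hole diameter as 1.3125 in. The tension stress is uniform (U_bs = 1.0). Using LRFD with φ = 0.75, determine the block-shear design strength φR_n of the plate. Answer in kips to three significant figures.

Shear plane L_v = 1.625 + 4·4 = 17.62 in; A_gv = 17.62 × 0.5 = 8.812 in².
A_nv = (17.62 − 4.5·1.3125) × 0.5 = 5.859 in².
A_nt = (1.75 − 0.5·1.3125) × 0.5 = 0.5469 in².
0.6 F_u A_nv = 228.5 kips; 0.6 F_y A_gv = 264.4 kips → shear rupture governs the shear term.
R_n = 228.5 + 1.0 × 65 × 0.5469 = 264.1 kips.
Design strength φR_n = 0.75 × 264.1 = 198 kips.

198 kips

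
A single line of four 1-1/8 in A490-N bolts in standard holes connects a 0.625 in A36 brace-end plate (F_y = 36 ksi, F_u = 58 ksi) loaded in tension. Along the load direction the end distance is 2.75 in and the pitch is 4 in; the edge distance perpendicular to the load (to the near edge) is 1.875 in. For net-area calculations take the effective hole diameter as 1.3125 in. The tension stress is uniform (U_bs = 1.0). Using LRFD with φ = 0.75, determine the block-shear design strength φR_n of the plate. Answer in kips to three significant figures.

Shear plane L_v = 2.75 + 3·4 = 14.75 in; A_gv = 14.75 × 0.625 = 9.219 in².
A_nv = (14.75 − 3.5·1.3125) × 0.625 = 6.348 in².
A_nt = (1.875 − 0.5·1.3125) × 0.625 = 0.7617 in².
0.6 F_u A_nv = 220.9 kips; 0.6 F_y A_gv = 199.1 kips → shear yielding governs the shear term.
R_n = 199.1 + 1.0 × 58 × 0.7617 = 243.3 kips.
Design strength φR_n = 0.75 × 243.3 = 182 kips.

182 kips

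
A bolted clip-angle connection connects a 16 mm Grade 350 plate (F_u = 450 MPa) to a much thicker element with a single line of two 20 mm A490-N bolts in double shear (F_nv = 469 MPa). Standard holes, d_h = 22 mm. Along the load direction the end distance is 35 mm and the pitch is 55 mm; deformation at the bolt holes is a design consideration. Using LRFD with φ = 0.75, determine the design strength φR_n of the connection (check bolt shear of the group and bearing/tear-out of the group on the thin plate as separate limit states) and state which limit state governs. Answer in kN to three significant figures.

369 kN (bearing governs)

Bolt shear: A_b = π·20²/4 = 314.2 mm²; R_n = 469 × 314.2 × 2 × 2 / 1000 = 589.4 kN → 0.75 × 589.4 = 442 kN.
Bearing (1.2 l_c t F_u ≤ 2.4 d t F_u): upper limit = 2.4·20·16·450 / 1000 = 345.6 kN.
  Edge l_c = 35 − 22/2 = 24 → r_n = 207.4 kN; interior l_c = 55 − 22 = 33 → r_n = 285.1 kN.
  R_n,bearing = 1·207.4 + 1·285.1 = 492.5 kN → 0.75 × 492.5 = 369 kN.
Bearing governs: 369 kN.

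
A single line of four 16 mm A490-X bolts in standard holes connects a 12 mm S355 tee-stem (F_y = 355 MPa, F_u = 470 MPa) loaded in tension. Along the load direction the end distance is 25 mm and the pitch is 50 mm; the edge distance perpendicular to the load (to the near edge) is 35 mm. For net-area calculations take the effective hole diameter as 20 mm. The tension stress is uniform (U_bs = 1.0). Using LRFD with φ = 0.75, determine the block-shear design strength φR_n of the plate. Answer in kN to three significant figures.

372 kN

Shear plane L_v = 25 + 3·50 = 175 mm; A_gv = 175 × 12 = 2100 mm².
A_nv = (175 − 3.5·20) × 12 = 1260 mm².
A_nt = (35 − 0.5·20) × 12 = 300 mm².
0.6 F_u A_nv = 355.3 kN; 0.6 F_y A_gv = 447.3 kN → shear rupture governs the shear term.
R_n = 355.3 + 1.0 × 470 × 300 / 1000 = 496.3 kN.
Design strength φR_n = 0.75 × 496.3 = 372 kN.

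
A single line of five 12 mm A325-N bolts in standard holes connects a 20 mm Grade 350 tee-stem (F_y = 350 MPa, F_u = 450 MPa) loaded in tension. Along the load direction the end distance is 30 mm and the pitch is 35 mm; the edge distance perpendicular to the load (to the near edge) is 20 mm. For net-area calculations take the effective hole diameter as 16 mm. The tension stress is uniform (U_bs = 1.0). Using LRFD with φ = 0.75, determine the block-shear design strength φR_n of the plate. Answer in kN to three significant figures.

478 kN

Shear plane L_v = 30 + 4·35 = 170 mm; A_gv = 170 × 20 = 3400 mm².
A_nv = (170 − 4.5·16) × 20 = 1960 mm².
A_nt = (20 − 0.5·16) × 20 = 240 mm².
0.6 F_u A_nv = 529.2 kN; 0.6 F_y A_gv = 714 kN → shear rupture governs the shear term.
R_n = 529.2 + 1.0 × 450 × 240 / 1000 = 637.2 kN.
Design strength φR_n = 0.75 × 637.2 = 478 kN.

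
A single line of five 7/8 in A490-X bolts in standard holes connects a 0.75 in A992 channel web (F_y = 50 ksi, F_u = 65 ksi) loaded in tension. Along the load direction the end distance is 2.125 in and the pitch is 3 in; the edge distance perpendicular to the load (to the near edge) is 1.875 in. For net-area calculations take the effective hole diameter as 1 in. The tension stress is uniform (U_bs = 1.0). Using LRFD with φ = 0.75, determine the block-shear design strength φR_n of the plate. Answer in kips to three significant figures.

261 kips

Shear plane L_v = 2.125 + 4·3 = 14.12 in; A_gv = 14.12 × 0.75 = 10.59 in².
A_nv = (14.12 − 4.5·1) × 0.75 = 7.219 in².
A_nt = (1.875 − 0.5·1) × 0.75 = 1.031 in².
0.6 F_u A_nv = 281.5 kips; 0.6 F_y A_gv = 317.8 kips → shear rupture governs the shear term.
R_n = 281.5 + 1.0 × 65 × 1.031 = 348.6 kips.
Design strength φR_n = 0.75 × 348.6 = 261 kips.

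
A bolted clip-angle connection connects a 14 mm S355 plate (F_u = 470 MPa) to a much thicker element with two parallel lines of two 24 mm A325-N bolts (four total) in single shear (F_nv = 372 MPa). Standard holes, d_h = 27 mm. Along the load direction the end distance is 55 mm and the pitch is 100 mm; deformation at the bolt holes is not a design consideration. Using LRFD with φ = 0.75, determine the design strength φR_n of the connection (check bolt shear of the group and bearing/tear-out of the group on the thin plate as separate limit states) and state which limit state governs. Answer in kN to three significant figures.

505 kN (bolt shear governs)

Bolt shear: A_b = π·24²/4 = 452.4 mm²; R_n = 372 × 452.4 × 4 × 1 / 1000 = 673.2 kN → 0.75 × 673.2 = 505 kN.
Bearing (1.5 l_c t F_u ≤ 3.0 d t F_u): upper limit = 3.0·24·14·470 / 1000 = 473.8 kN.
  Edge l_c = 55 − 27/2 = 41.5 → r_n = 409.6 kN; interior l_c = 100 − 27 = 73 → r_n = 473.8 kN.
  R_n,bearing = 2·409.6 + 2·473.8 = 1767 kN → 0.75 × 1767 = 1330 kN.
Bolt shear governs: 505 kN.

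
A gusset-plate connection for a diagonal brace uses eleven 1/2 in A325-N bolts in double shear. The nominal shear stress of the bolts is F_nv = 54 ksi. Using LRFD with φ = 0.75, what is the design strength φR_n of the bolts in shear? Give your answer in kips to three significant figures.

175 kips

A_b = π × 0.5² / 4 = 0.1963 in².
R_n = F_nv · A_b · n · n_s = 54 × 0.1963 × 11 × 2 = 233.3 kips.
Design strength φR_n = 0.75 × 233.3 = 175 kips.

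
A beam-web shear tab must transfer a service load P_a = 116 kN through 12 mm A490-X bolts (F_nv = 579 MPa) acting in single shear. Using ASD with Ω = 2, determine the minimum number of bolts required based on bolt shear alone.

A_b = π·12²/4 = 113.1 mm².
Per-bolt allowable strength R_n/Ω = 579 × 113.1 × 1 / 1000 / 2 = 32.74 kN.
n ≥ 116 / 32.74 = 3.543 → use 4 bolts.

4 bolts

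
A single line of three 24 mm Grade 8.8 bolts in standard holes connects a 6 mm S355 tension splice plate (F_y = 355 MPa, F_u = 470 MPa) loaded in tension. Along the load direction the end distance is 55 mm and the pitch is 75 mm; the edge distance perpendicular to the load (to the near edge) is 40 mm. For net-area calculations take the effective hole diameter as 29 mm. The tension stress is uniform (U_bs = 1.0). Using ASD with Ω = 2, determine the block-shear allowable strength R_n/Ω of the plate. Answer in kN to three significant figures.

148 kN

Shear plane L_v = 55 + 2·75 = 205 mm; A_gv = 205 × 6 = 1230 mm².
A_nv = (205 − 2.5·29) × 6 = 795 mm².
A_nt = (40 − 0.5·29) × 6 = 153 mm².
0.6 F_u A_nv = 224.2 kN; 0.6 F_y A_gv = 262 kN → shear rupture governs the shear term.
R_n = 224.2 + 1.0 × 470 × 153 / 1000 = 296.1 kN.
Allowable strength R_n/Ω = 296.1 / 2 = 148 kN.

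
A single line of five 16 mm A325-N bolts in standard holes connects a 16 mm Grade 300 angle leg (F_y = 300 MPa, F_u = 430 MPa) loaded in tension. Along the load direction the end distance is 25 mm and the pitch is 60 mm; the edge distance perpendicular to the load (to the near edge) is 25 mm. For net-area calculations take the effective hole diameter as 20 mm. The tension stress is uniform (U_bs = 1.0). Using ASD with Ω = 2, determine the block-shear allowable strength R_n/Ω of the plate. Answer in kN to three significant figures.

413 kN

Shear plane L_v = 25 + 4·60 = 265 mm; A_gv = 265 × 16 = 4240 mm².
A_nv = (265 − 4.5·20) × 16 = 2800 mm².
A_nt = (25 − 0.5·20) × 16 = 240 mm².
0.6 F_u A_nv = 722.4 kN; 0.6 F_y A_gv = 763.2 kN → shear rupture governs the shear term.
R_n = 722.4 + 1.0 × 430 × 240 / 1000 = 825.6 kN.
Allowable strength R_n/Ω = 825.6 / 2 = 413 kN.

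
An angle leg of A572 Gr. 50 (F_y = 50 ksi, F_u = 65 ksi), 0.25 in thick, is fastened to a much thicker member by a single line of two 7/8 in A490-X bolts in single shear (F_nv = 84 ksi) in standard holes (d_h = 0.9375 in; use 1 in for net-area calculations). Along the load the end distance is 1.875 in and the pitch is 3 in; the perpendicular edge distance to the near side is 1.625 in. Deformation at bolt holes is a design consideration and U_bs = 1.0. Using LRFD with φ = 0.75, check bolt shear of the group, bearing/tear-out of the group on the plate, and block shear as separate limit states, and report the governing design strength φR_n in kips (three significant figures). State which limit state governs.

Bolt shear: A_b = π·0.875²/4 = 0.6013 in²; R_n = 84 × 0.6013 × 2 × 1 = 101 kips → 0.75 × 101 = 75.8 kips.
Bearing: edge l_c = 1.406, r_n = 27.42 kips; interior l_c = 2.062, r_n = 34.12 kips; R_n = 27.42 + 1·34.12 = 61.55 kips → 46.2 kips.
Block shear: A_gv = 1.219, A_nv = 0.8438, A_nt = 0.2812 in²; R_n = min(0.6F_uA_nv, 0.6F_yA_gv) + U_bs·F_u·A_nt = 51.19 kips → 38.4 kips.
Block shear governs: 38.4 kips.

38.4 kips (block shear governs)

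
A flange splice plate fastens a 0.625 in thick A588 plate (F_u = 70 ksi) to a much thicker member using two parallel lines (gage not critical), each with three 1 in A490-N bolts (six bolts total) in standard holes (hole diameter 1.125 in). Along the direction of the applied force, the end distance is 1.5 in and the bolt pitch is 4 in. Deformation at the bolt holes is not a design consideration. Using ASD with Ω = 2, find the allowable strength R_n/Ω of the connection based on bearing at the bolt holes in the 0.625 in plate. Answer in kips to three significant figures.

324 kips

Per bolt r_n = 1.5 l_c t F_u ≤ 3.0 d t F_u; upper limit = 3.0 × 1 × 0.625 × 70 = 131.2 kips.
Edge bolt: l_c = 1.5 − 1.125/2 = 0.9375 in → 1.5 × 0.9375 × 0.625 × 70 = 61.52 → r_n = 61.52 kips.
Interior bolts: l_c = 4 − 1.125 = 2.875 in → 1.5 × 2.875 × 0.625 × 70 = 188.7 → r_n = 131.2 kips.
R_n = 2 × 61.52 + 4 × 131.2 = 648 kips.
Allowable strength R_n/Ω = 648 / 2 = 324 kips.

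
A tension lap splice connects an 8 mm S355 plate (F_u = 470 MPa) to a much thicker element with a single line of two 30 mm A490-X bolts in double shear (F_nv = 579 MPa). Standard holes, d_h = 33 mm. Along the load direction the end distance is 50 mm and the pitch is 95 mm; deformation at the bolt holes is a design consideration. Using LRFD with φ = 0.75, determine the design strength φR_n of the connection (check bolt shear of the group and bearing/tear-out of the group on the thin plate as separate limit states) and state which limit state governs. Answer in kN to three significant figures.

Bolt shear: A_b = π·30²/4 = 706.9 mm²; R_n = 579 × 706.9 × 2 × 2 / 1000 = 1637 kN → 0.75 × 1637 = 1230 kN.
Bearing (1.2 l_c t F_u ≤ 2.4 d t F_u): upper limit = 2.4·30·8·470 / 1000 = 270.7 kN.
  Edge l_c = 50 − 33/2 = 33.5 → r_n = 151.2 kN; interior l_c = 95 − 33 = 62 → r_n = 270.7 kN.
  R_n,bearing = 1·151.2 + 1·270.7 = 421.9 kN → 0.75 × 421.9 = 316 kN.
Bearing governs: 316 kN.

316 kN (bearing governs)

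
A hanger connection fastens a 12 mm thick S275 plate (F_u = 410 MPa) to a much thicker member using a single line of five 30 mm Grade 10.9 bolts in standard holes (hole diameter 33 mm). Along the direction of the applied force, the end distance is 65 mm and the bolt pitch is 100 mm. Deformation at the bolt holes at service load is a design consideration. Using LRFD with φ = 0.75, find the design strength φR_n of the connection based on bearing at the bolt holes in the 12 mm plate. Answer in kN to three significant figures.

Per bolt r_n = 1.2 l_c t F_u ≤ 2.4 d t F_u; upper limit = 2.4 × 30 × 12 × 410 / 1000 = 354.2 kN.
Edge bolt: l_c = 65 − 33/2 = 48.5 mm → 1.2 × 48.5 × 12 × 410 / 1000 = 286.3 → r_n = 286.3 kN.
Interior bolts: l_c = 100 − 33 = 67 mm → 1.2 × 67 × 12 × 410 / 1000 = 395.6 → r_n = 354.2 kN.
R_n = 1 × 286.3 + 4 × 354.2 = 1703 kN.
Design strength φR_n = 0.75 × 1703 = 1280 kN.

1280 kN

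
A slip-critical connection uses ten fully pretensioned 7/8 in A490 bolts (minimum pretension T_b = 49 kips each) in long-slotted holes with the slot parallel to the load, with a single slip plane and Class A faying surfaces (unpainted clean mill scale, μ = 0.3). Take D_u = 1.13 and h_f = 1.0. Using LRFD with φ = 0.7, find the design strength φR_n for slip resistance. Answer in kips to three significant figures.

R_n = μ · D_u · h_f · T_b · n_s · n_b = 0.3 × 1.13 × 1.0 × 49 × 1 × 10 = 166.1 kips.
Design strength φR_n = 0.7 × 166.1 = 116 kips.

116 kips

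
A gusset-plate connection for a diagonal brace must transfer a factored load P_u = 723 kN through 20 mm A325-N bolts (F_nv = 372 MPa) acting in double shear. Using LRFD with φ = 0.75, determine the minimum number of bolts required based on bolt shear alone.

5 bolts

A_b = π·20²/4 = 314.2 mm².
Per-bolt design strength φR_n = 0.75 × 372 × 314.2 × 2 / 1000 = 175.3 kN.
n ≥ 723 / 175.3 = 4.124 → use 5 bolts.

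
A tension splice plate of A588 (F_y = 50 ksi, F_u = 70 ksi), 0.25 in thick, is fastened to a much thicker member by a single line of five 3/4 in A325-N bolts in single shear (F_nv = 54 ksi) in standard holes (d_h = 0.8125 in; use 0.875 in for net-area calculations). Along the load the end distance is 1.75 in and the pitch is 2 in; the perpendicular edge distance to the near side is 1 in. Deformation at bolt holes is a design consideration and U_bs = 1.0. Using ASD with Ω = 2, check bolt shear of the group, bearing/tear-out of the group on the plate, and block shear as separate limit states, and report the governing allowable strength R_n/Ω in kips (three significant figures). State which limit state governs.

35.4 kips (block shear governs)

Bolt shear: A_b = π·0.75²/4 = 0.4418 in²; R_n = 54 × 0.4418 × 5 × 1 = 119.3 kips → 119.3 / 2 = 59.6 kips.
Bearing: edge l_c = 1.344, r_n = 28.22 kips; interior l_c = 1.188, r_n = 24.94 kips; R_n = 28.22 + 4·24.94 = 128 kips → 64 kips.
Block shear: A_gv = 2.438, A_nv = 1.453, A_nt = 0.1406 in²; R_n = min(0.6F_uA_nv, 0.6F_yA_gv) + U_bs·F_u·A_nt = 70.88 kips → 35.4 kips.
Block shear governs: 35.4 kips.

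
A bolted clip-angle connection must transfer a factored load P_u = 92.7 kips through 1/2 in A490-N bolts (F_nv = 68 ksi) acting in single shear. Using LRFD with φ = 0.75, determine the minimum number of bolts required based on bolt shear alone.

10 bolts

A_b = π·0.5²/4 = 0.1963 in².
Per-bolt design strength φR_n = 0.75 × 68 × 0.1963 × 1 = 10.01 kips.
n ≥ 92.7 / 10.01 = 9.257 → use 10 bolts.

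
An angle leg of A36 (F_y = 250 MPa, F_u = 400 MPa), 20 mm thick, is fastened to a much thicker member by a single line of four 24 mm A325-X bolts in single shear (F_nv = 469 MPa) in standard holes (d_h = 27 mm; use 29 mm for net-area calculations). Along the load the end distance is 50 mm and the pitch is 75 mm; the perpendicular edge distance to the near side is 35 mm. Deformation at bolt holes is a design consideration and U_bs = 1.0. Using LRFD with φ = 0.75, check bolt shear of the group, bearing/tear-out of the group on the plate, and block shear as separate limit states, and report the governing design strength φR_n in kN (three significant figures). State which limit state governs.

Bolt shear: A_b = π·24²/4 = 452.4 mm²; R_n = 469 × 452.4 × 4 × 1 / 1000 = 848.7 kN → 0.75 × 848.7 = 637 kN.
Bearing: edge l_c = 36.5, r_n = 350.4 kN; interior l_c = 48, r_n = 460.8 kN; R_n = 350.4 + 3·460.8 = 1733 kN → 1300 kN.
Block shear: A_gv = 5500, A_nv = 3470, A_nt = 410 mm²; R_n = min(0.6F_uA_nv, 0.6F_yA_gv) + U_bs·F_u·A_nt = 989 kN → 742 kN.
Bolt shear governs: 637 kN.

637 kN (bolt shear governs)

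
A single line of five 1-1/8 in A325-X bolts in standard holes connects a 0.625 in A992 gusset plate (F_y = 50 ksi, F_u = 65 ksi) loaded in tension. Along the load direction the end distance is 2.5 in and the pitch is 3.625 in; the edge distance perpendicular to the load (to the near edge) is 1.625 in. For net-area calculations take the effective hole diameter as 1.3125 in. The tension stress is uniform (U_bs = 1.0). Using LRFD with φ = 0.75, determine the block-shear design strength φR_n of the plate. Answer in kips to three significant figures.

Shear plane L_v = 2.5 + 4·3.625 = 17 in; A_gv = 17 × 0.625 = 10.62 in².
A_nv = (17 − 4.5·1.3125) × 0.625 = 6.934 in².
A_nt = (1.625 − 0.5·1.3125) × 0.625 = 0.6055 in².
0.6 F_u A_nv = 270.4 kips; 0.6 F_y A_gv = 318.8 kips → shear rupture governs the shear term.
R_n = 270.4 + 1.0 × 65 × 0.6055 = 309.8 kips.
Design strength φR_n = 0.75 × 309.8 = 232 kips.

232 kips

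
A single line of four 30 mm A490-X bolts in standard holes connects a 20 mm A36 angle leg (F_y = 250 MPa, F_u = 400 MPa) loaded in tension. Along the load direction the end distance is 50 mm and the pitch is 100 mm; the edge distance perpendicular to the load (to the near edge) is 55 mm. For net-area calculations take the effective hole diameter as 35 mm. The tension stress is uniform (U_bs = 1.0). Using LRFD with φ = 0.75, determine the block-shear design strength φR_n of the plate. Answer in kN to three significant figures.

1010 kN

Shear plane L_v = 50 + 3·100 = 350 mm; A_gv = 350 × 20 = 7000 mm².
A_nv = (350 − 3.5·35) × 20 = 4550 mm².
A_nt = (55 − 0.5·35) × 20 = 750 mm².
0.6 F_u A_nv = 1092 kN; 0.6 F_y A_gv = 1050 kN → shear yielding governs the shear term.
R_n = 1050 + 1.0 × 400 × 750 / 1000 = 1350 kN.
Design strength φR_n = 0.75 × 1350 = 1010 kN.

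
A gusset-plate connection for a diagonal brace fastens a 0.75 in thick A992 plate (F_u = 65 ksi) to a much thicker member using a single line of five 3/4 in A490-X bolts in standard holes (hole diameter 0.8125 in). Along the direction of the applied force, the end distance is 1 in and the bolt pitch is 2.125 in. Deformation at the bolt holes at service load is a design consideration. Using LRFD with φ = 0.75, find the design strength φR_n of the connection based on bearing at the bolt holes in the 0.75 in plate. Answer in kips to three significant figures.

256 kips

Per bolt r_n = 1.2 l_c t F_u ≤ 2.4 d t F_u; upper limit = 2.4 × 0.75 × 0.75 × 65 = 87.75 kips.
Edge bolt: l_c = 1 − 0.8125/2 = 0.5938 in → 1.2 × 0.5938 × 0.75 × 65 = 34.73 → r_n = 34.73 kips.
Interior bolts: l_c = 2.125 − 0.8125 = 1.312 in → 1.2 × 1.312 × 0.75 × 65 = 76.78 → r_n = 76.78 kips.
R_n = 1 × 34.73 + 4 × 76.78 = 341.9 kips.
Design strength φR_n = 0.75 × 341.9 = 256 kips.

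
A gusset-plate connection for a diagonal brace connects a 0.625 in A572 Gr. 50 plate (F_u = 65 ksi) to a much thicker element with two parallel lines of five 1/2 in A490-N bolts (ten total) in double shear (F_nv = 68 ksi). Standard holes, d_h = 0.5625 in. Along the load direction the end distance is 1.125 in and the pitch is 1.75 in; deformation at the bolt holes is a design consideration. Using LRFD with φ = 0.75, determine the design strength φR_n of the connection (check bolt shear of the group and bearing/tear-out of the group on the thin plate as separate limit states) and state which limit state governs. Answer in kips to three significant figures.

Bolt shear: A_b = π·0.5²/4 = 0.1963 in²; R_n = 68 × 0.1963 × 10 × 2 = 267 kips → 0.75 × 267 = 200 kips.
Bearing (1.2 l_c t F_u ≤ 2.4 d t F_u): upper limit = 2.4·0.5·0.625·65 = 48.75 kips.
  Edge l_c = 1.125 − 0.5625/2 = 0.8438 → r_n = 41.13 kips; interior l_c = 1.75 − 0.5625 = 1.188 → r_n = 48.75 kips.
  R_n,bearing = 2·41.13 + 8·48.75 = 472.3 kips → 0.75 × 472.3 = 354 kips.
Bolt shear governs: 200 kips.

200 kips (bolt shear governs)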